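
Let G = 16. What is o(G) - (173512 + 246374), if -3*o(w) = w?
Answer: -1259674/3 ≈ -4.1989e+5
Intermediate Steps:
o(w) = -w/3
o(G) - (173512 + 246374) = -1/3*16 - (173512 + 246374) = -16/3 - 1*419886 = -16/3 - 419886 = -1259674/3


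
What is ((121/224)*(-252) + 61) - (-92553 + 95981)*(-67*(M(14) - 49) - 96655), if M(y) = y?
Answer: 2586356839/8 ≈ 3.2329e+8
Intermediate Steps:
((121/224)*(-252) + 61) - (-92553 + 95981)*(-67*(M(14) - 49) - 96655) = ((121/224)*(-252) + 61) - (-92553 + 95981)*(-67*(14 - 49) - 96655) = ((121*(1/224))*(-252) + 61) - 3428*(-67*(-35) - 96655) = ((121/224)*(-252) + 61) - 3428*(2345 - 96655) = (-1089/8 + 61) - 3428*(-94310) = -601/8 - 1*(-323294680) = -601/8 + 323294680 = 2586356839/8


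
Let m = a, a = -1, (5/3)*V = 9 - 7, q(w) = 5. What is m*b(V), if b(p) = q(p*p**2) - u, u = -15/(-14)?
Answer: -55/14 ≈ -3.9286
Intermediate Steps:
u = 15/14 (u = -15*(-1/14) = 15/14 ≈ 1.0714)
V = 6/5 (V = 3*(9 - 7)/5 = (3/5)*2 = 6/5 ≈ 1.2000)
b(p) = 55/14 (b(p) = 5 - 1*15/14 = 5 - 15/14 = 55/14)
m = -1
m*b(V) = -1*55/14 = -55/14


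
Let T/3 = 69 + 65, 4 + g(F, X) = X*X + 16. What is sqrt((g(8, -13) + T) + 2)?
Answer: 3*sqrt(65) ≈ 24.187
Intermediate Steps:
g(F, X) = 12 + X**2 (g(F, X) = -4 + (X*X + 16) = -4 + (X**2 + 16) = -4 + (16 + X**2) = 12 + X**2)
T = 402 (T = 3*(69 + 65) = 3*134 = 402)
sqrt((g(8, -13) + T) + 2) = sqrt(((12 + (-13)**2) + 402) + 2) = sqrt(((12 + 169) + 402) + 2) = sqrt((181 + 402) + 2) = sqrt(583 + 2) = sqrt(585) = 3*sqrt(65)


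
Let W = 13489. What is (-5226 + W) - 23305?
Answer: -15042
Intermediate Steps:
(-5226 + W) - 23305 = (-5226 + 13489) - 23305 = 8263 - 23305 = -15042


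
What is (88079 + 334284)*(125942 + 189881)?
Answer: 133391949749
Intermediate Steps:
(88079 + 334284)*(125942 + 189881) = 422363*315823 = 133391949749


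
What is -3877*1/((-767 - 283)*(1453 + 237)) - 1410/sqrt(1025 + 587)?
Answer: 3877/1774500 - 705*sqrt(403)/403 ≈ -35.116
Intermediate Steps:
-3877*1/((-767 - 283)*(1453 + 237)) - 1410/sqrt(1025 + 587) = -3877/((-1050*1690)) - 1410*sqrt(403)/806 = -3877/(-1774500) - 1410*sqrt(403)/806 = -3877*(-1/1774500) - 705*sqrt(403)/403 = 3877/1774500 - 705*sqrt(403)/403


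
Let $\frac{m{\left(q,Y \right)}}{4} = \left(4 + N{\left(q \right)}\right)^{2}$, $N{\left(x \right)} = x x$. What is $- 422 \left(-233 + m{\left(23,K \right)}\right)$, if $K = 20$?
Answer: $-479443906$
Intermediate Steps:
$N{\left(x \right)} = x^{2}$
$m{\left(q,Y \right)} = 4 \left(4 + q^{2}\right)^{2}$
$- 422 \left(-233 + m{\left(23,K \right)}\right) = - 422 \left(-233 + 4 \left(4 + 23^{2}\right)^{2}\right) = - 422 \left(-233 + 4 \left(4 + 529\right)^{2}\right) = - 422 \left(-233 + 4 \cdot 533^{2}\right) = - 422 \left(-233 + 4 \cdot 284089\right) = - 422 \left(-233 + 1136356\right) = \left(-422\right) 1136123 = -479443906$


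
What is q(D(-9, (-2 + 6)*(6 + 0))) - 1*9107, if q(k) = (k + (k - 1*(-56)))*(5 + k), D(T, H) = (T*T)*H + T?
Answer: 7607333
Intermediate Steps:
D(T, H) = T + H*T² (D(T, H) = T²*H + T = H*T² + T = T + H*T²)
q(k) = (5 + k)*(56 + 2*k) (q(k) = (k + (k + 56))*(5 + k) = (k + (56 + k))*(5 + k) = (56 + 2*k)*(5 + k) = (5 + k)*(56 + 2*k))
q(D(-9, (-2 + 6)*(6 + 0))) - 1*9107 = (280 + 2*(-9*(1 + ((-2 + 6)*(6 + 0))*(-9)))² + 66*(-9*(1 + ((-2 + 6)*(6 + 0))*(-9)))) - 1*9107 = (280 + 2*(-9*(1 + (4*6)*(-9)))² + 66*(-9*(1 + (4*6)*(-9)))) - 9107 = (280 + 2*(-9*(1 + 24*(-9)))² + 66*(-9*(1 + 24*(-9)))) - 9107 = (280 + 2*(-9*(1 - 216))² + 66*(-9*(1 - 216))) - 9107 = (280 + 2*(-9*(-215))² + 66*(-9*(-215))) - 9107 = (280 + 2*1935² + 66*1935) - 9107 = (280 + 2*3744225 + 127710) - 9107 = (280 + 7488450 + 127710) - 9107 = 7616440 - 9107 = 7607333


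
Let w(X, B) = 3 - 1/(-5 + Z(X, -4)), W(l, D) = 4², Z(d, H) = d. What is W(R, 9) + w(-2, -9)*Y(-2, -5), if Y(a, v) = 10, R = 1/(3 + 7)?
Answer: 332/7 ≈ 47.429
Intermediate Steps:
R = ⅒ (R = 1/10 = ⅒ ≈ 0.10000)
W(l, D) = 16
w(X, B) = 3 - 1/(-5 + X)
W(R, 9) + w(-2, -9)*Y(-2, -5) = 16 + ((-16 + 3*(-2))/(-5 - 2))*10 = 16 + ((-16 - 6)/(-7))*10 = 16 - ⅐*(-22)*10 = 16 + (22/7)*10 = 16 + 220/7 = 332/7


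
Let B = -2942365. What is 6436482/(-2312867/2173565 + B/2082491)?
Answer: -4855713720919040005/1868657715487 ≈ -2.5985e+6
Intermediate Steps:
6436482/(-2312867/2173565 + B/2082491) = 6436482/(-2312867/2173565 - 2942365/2082491) = 6436482/(-11211946292922/4526429550415) = 6436482*(-4526429550415/11211946292922) = -4855713720919040005/1868657715487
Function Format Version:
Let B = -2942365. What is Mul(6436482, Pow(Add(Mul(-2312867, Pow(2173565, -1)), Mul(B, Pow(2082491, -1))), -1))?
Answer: Rational(-4855713720919040005, 1868657715487) ≈ -2.5985e+6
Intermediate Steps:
Mul(6436482, Pow(Add(Mul(-2312867, Pow(2173565, -1)), Mul(B, Pow(2082491, -1))), -1)) = Mul(6436482, Pow(Add(Mul(-2312867, Pow(2173565, -1)), Mul(-2942365, Pow(2082491, -1))), -1)) = Mul(6436482, Pow(Add(Mul(-2312867, Rational(1, 2173565)), Mul(-2942365, Rational(1, 2082491))), -1)) = Mul(6436482, Pow(Add(Rational(-2312867, 2173565), Rational(-2942365, 2082491)), -1)) = Mul(6436482, Pow(Rational(-11211946292922, 4526429550415), -1)) = Mul(6436482, Rational(-4526429550415, 11211946292922)) = Rational(-4855713720919040005, 1868657715487)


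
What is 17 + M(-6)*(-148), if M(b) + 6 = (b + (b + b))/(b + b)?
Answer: 683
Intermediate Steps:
M(b) = -9/2 (M(b) = -6 + (b + (b + b))/(b + b) = -6 + (b + 2*b)/((2*b)) = -6 + (3*b)*(1/(2*b)) = -6 + 3/2 = -9/2)
17 + M(-6)*(-148) = 17 - 9/2*(-148) = 17 + 666 = 683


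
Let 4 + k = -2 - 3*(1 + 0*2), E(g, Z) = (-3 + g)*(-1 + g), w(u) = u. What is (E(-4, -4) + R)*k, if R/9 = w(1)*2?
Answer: -477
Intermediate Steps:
E(g, Z) = (-1 + g)*(-3 + g)
k = -9 (k = -4 + (-2 - 3*(1 + 0*2)) = -4 + (-2 - 3*(1 + 0)) = -4 + (-2 - 3*1) = -4 + (-2 - 3) = -4 - 5 = -9)
R = 18 (R = 9*(1*2) = 9*2 = 18)
(E(-4, -4) + R)*k = ((3 + (-4)² - 4*(-4)) + 18)*(-9) = ((3 + 16 + 16) + 18)*(-9) = (35 + 18)*(-9) = 53*(-9) = -477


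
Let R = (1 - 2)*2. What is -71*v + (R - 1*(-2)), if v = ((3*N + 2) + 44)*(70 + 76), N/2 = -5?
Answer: -165856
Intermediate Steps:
R = -2 (R = -1*2 = -2)
N = -10 (N = 2*(-5) = -10)
v = 2336 (v = ((3*(-10) + 2) + 44)*(70 + 76) = ((-30 + 2) + 44)*146 = (-28 + 44)*146 = 16*146 = 2336)
-71*v + (R - 1*(-2)) = -71*2336 + (-2 - 1*(-2)) = -165856 + (-2 + 2) = -165856 + 0 = -165856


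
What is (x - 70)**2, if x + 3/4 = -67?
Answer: 303601/16 ≈ 18975.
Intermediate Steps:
x = -271/4 (x = -3/4 - 67 = -271/4 ≈ -67.750)
(x - 70)**2 = (-271/4 - 70)**2 = (-551/4)**2 = 303601/16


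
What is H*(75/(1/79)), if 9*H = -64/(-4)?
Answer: 31600/3 ≈ 10533.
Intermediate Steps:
H = 16/9 (H = (-64/(-4))/9 = (-64*(-¼))/9 = (⅑)*16 = 16/9 ≈ 1.7778)
H*(75/(1/79)) = 16*(75/(1/79))/9 = 16*(75*79)/9 = (16/9)*5925 = 31600/3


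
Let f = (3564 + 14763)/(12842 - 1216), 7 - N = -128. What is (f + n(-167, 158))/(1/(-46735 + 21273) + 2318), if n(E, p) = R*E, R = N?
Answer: -3336665791233/343088578895 ≈ -9.7254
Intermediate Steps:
N = 135 (N = 7 - 1*(-128) = 7 + 128 = 135)
R = 135
f = 18327/11626 ≈ 1.5764
n(E, p) = 135*E
(f + n(-167, 158))/(1/(-46735 + 21273) + 2318) = (18327/11626 + 135*(-167))/(1/(-46735 + 21273) + 2318) = (18327/11626 - 22545)/(1/(-25462) + 2318) = -262089843/(11626*(-1/25462 + 2318)) = -262089843/(11626*59020915/25462) = -262089843/11626*25462/59020915 = -3336665791233/343088578895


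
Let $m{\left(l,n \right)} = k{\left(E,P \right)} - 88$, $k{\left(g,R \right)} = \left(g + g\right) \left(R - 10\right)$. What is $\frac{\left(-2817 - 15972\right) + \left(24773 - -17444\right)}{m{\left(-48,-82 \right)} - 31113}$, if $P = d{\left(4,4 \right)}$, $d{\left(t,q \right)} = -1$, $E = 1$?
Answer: $- \frac{23428}{31223} \approx -0.75034$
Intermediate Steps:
$P = -1$
$k{\left(g,R \right)} = 2 g \left(-10 + R\right)$
$m{\left(l,n \right)} = -110$ ($m{\left(l,n \right)} = 2 \cdot 1 \left(-10 - 1\right) - 88 = 2 \cdot 1 \left(-11\right) - 88 = -22 - 88 = -110$)
$\frac{\left(-2817 - 15972\right) + \left(24773 - -17444\right)}{m{\left(-48,-82 \right)} - 31113} = \frac{\left(-2817 - 15972\right) + \left(24773 - -17444\right)}{-110 - 31113} = \frac{\left(-2817 - 15972\right) + \left(24773 + 17444\right)}{-31223} = \left(-18789 + 42217\right) \left(- \frac{1}{31223}\right) = 23428 \left(- \frac{1}{31223}\right) = - \frac{23428}{31223}$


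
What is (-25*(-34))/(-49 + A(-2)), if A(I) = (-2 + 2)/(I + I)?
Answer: -850/49 ≈ -17.347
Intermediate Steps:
A(I) = 0 (A(I) = 0/((2*I)) = 0*(1/(2*I)) = 0)
(-25*(-34))/(-49 + A(-2)) = (-25*(-34))/(-49 + 0) = 850/(-49) = 850*(-1/49) = -850/49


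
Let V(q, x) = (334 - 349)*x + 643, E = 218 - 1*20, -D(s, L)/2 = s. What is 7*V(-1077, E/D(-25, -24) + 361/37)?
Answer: 566237/185 ≈ 3060.7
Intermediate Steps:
D(s, L) = -2*s
E = 198 (E = 218 - 20 = 198)
V(q, x) = 643 - 15*x (V(q, x) = -15*x + 643 = 643 - 15*x)
7*V(-1077, E/D(-25, -24) + 361/37) = 7*(643 - 15*(198/((-2*(-25))) + 361/37)) = 7*(643 - 15*(198/50 + 361*(1/37))) = 7*(643 - 15*(198*(1/50) + 361/37)) = 7*(643 - 15*(99/25 + 361/37)) = 7*(643 - 15*12688/925) = 7*(643 - 38064/185) = 7*(80891/185) = 566237/185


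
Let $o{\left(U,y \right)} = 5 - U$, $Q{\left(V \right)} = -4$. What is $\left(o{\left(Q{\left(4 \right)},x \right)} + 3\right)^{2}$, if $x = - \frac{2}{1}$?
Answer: $144$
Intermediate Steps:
$x = -2$ ($x = \left(-2\right) 1 = -2$)
$\left(o{\left(Q{\left(4 \right)},x \right)} + 3\right)^{2} = \left(\left(5 - -4\right) + 3\right)^{2} = \left(\left(5 + 4\right) + 3\right)^{2} = \left(9 + 3\right)^{2} = 12^{2} = 144$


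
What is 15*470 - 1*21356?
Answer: -14306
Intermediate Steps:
15*470 - 1*21356 = 7050 - 21356 = -14306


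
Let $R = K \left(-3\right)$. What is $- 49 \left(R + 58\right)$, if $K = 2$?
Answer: $-2548$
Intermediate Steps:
$R = -6$ ($R = 2 \left(-3\right) = -6$)
$- 49 \left(R + 58\right) = - 49 \left(-6 + 58\right) = \left(-49\right) 52 = -2548$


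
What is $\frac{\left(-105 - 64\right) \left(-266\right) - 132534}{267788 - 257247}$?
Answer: $- \frac{87580}{10541} \approx -8.3085$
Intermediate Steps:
$\frac{\left(-105 - 64\right) \left(-266\right) - 132534}{267788 - 257247} = \frac{\left(-169\right) \left(-266\right) - 132534}{10541} = \left(44954 - 132534\right) \frac{1}{10541} = \left(-87580\right) \frac{1}{10541} = - \frac{87580}{10541}$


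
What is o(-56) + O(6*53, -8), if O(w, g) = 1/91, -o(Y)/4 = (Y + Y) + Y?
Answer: 61153/91 ≈ 672.01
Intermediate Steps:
o(Y) = -12*Y (o(Y) = -4*((Y + Y) + Y) = -4*(2*Y + Y) = -12*Y)
O(w, g) = 1/91
o(-56) + O(6*53, -8) = -12*(-56) + 1/91 = 672 + 1/91 = 61153/91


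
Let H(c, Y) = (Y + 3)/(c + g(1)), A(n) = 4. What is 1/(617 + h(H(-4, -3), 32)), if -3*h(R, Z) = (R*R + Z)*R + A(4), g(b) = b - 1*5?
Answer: 3/1847 ≈ 0.0016243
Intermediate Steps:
g(b) = -5 + b (g(b) = b - 5 = -5 + b)
H(c, Y) = (3 + Y)/(-4 + c) (H(c, Y) = (Y + 3)/(c + (-5 + 1)) = (3 + Y)/(c - 4) = (3 + Y)/(-4 + c))
h(R, Z) = -4/3 - R*(Z + R²)/3 (h(R, Z) = -((R*R + Z)*R + 4)/3 = -((R² + Z)*R + 4)/3 = -((Z + R²)*R + 4)/3 = -(R*(Z + R²) + 4)/3 = -(4 + R*(Z + R²))/3 = -4/3 - R*(Z + R²)/3)
1/(617 + h(H(-4, -3), 32)) = 1/(617 + (-4/3 - (3 - 3)³/(-4 - 4)³/3 - ⅓*(3 - 3)/(-4 - 4)*32)) = 1/(617 + (-4/3 - (0/(-8))³/3 - ⅓*0/(-8)*32)) = 1/(617 + (-4/3 - (-⅛*0)³/3 - ⅓*(-⅛*0)*32)) = 1/(617 + (-4/3 - ⅓*0³ - ⅓*0*32)) = 1/(617 + (-4/3 - ⅓*0 + 0)) = 1/(617 + (-4/3 + 0 + 0)) = 1/(617 - 4/3) = 1/(1847/3) = 3/1847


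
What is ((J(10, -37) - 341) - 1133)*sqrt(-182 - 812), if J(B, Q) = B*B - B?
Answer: -1384*I*sqrt(994) ≈ -43634.0*I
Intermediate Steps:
J(B, Q) = B**2 - B
((J(10, -37) - 341) - 1133)*sqrt(-182 - 812) = ((10*(-1 + 10) - 341) - 1133)*sqrt(-182 - 812) = ((10*9 - 341) - 1133)*sqrt(-994) = ((90 - 341) - 1133)*(I*sqrt(994)) = (-251 - 1133)*(I*sqrt(994)) = -1384*I*sqrt(994)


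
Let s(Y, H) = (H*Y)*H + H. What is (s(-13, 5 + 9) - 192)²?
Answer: 7431076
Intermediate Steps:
s(Y, H) = H + Y*H² (s(Y, H) = Y*H² + H = H + Y*H²)
(s(-13, 5 + 9) - 192)² = ((5 + 9)*(1 + (5 + 9)*(-13)) - 192)² = (14*(1 + 14*(-13)) - 192)² = (14*(1 - 182) - 192)² = (14*(-181) - 192)² = (-2534 - 192)² = (-2726)² = 7431076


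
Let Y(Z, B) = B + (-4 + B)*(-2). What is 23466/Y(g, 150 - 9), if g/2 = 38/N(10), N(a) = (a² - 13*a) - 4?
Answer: -23466/133 ≈ -176.44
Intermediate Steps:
N(a) = -4 + a² - 13*a
g = -38/17 (g = 2*(38/(-4 + 10² - 13*10)) = 2*(38/(-4 + 100 - 130)) = 2*(38/(-34)) = 2*(38*(-1/34)) = 2*(-19/17) = -38/17 ≈ -2.2353)
Y(Z, B) = 8 - B (Y(Z, B) = B + (8 - 2*B) = 8 - B)
23466/Y(g, 150 - 9) = 23466/(8 - (150 - 9)) = 23466/(8 - 1*141) = 23466/(8 - 141) = 23466/(-133) = 23466*(-1/133) = -23466/133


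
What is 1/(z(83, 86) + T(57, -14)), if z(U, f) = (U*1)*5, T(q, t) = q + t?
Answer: 1/458 ≈ 0.0021834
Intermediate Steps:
z(U, f) = 5*U (z(U, f) = U*5 = 5*U)
1/(z(83, 86) + T(57, -14)) = 1/(5*83 + (57 - 14)) = 1/(415 + 43) = 1/458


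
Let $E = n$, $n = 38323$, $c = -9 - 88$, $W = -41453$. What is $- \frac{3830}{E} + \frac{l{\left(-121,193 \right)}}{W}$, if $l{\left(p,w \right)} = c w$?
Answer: $\frac{558679893}{1588603319} \approx 0.35168$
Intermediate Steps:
$c = -97$
$E = 38323$
$l{\left(p,w \right)} = - 97 w$
$- \frac{3830}{E} + \frac{l{\left(-121,193 \right)}}{W} = - \frac{3830}{38323} + \frac{\left(-97\right) 193}{-41453} = \left(-3830\right) \frac{1}{38323} - - \frac{18721}{41453} = - \frac{3830}{38323} + \frac{18721}{41453} = \frac{558679893}{1588603319}$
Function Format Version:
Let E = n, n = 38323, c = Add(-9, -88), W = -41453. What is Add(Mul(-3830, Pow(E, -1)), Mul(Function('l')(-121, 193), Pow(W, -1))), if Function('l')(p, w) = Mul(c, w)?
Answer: Rational(558679893, 1588603319) ≈ 0.35168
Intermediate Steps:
c = -97
E = 38323
Function('l')(p, w) = Mul(-97, w)
Add(Mul(-3830, Pow(E, -1)), Mul(Function('l')(-121, 193), Pow(W, -1))) = Add(Mul(-3830, Pow(38323, -1)), Mul(Mul(-97, 193), Pow(-41453, -1))) = Add(Mul(-3830, Rational(1, 38323)), Mul(-18721, Rational(-1, 41453))) = Add(Rational(-3830, 38323), Rational(18721, 41453)) = Rational(558679893, 1588603319)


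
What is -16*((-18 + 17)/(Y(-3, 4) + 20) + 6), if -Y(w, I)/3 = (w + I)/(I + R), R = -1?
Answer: -1808/19 ≈ -95.158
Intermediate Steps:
Y(w, I) = -3*(I + w)/(-1 + I) (Y(w, I) = -3*(w + I)/(I - 1) = -3*(I + w)/(-1 + I))
-16*((-18 + 17)/(Y(-3, 4) + 20) + 6) = -16*((-18 + 17)/(3*(-1*4 - 1*(-3))/(-1 + 4) + 20) + 6) = -16*(-1/(3*(-4 + 3)/3 + 20) + 6) = -16*(-1/(3*(⅓)*(-1) + 20) + 6) = -16*(-1/(-1 + 20) + 6) = -16*(-1/19 + 6) = -16*113/19 = -1808/19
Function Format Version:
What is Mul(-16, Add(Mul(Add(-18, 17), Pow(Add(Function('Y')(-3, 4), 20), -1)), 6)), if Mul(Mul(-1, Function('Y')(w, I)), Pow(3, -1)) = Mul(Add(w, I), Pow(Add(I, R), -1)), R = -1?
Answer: Rational(-1808, 19) ≈ -95.158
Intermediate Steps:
Function('Y')(w, I) = Mul(-3, Pow(Add(-1, I), -1), Add(I, w)) (Function('Y')(w, I) = Mul(-3, Mul(Add(w, I), Pow(Add(I, -1), -1))) = Mul(-3, Mul(Add(I, w), Pow(Add(-1, I), -1))) = Mul(-3, Mul(Pow(Add(-1, I), -1), Add(I, w))) = Mul(-3, Pow(Add(-1, I), -1), Add(I, w)))
Mul(-16, Add(Mul(Add(-18, 17), Pow(Add(Function('Y')(-3, 4), 20), -1)), 6)) = Mul(-16, Add(Mul(Add(-18, 17), Pow(Add(Mul(3, Pow(Add(-1, 4), -1), Add(Mul(-1, 4), Mul(-1, -3))), 20), -1)), 6)) = Mul(-16, Add(Mul(-1, Pow(Add(Mul(3, Pow(3, -1), Add(-4, 3)), 20), -1)), 6)) = Mul(-16, Add(Mul(-1, Pow(Add(Mul(3, Rational(1, 3), -1), 20), -1)), 6)) = Mul(-16, Add(Mul(-1, Pow(Add(-1, 20), -1)), 6)) = Mul(-16, Add(Mul(-1, Pow(19, -1)), 6)) = Mul(-16, Add(Mul(-1, Rational(1, 19)), 6)) = Mul(-16, Add(Rational(-1, 19), 6)) = Mul(-16, Rational(113, 19)) = Rational(-1808, 19)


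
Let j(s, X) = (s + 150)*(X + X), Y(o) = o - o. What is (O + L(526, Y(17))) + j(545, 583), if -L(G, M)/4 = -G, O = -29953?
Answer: 782521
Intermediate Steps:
Y(o) = 0
j(s, X) = 2*X*(150 + s) (j(s, X) = (150 + s)*(2*X) = 2*X*(150 + s))
L(G, M) = 4*G (L(G, M) = -(-4)*G = 4*G)
(O + L(526, Y(17))) + j(545, 583) = (-29953 + 4*526) + 2*583*(150 + 545) = (-29953 + 2104) + 2*583*695 = -27849 + 810370 = 782521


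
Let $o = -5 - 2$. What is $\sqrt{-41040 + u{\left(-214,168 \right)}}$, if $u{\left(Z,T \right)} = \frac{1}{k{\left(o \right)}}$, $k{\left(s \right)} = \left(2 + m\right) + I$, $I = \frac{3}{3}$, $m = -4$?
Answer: $i \sqrt{41041} \approx 202.59 i$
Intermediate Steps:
$I = 1$ ($I = 3 \cdot \frac{1}{3} = 1$)
$o = -7$ ($o = -5 - 2 = -7$)
$k{\left(s \right)} = -1$ ($k{\left(s \right)} = \left(2 - 4\right) + 1 = -2 + 1 = -1$)
$u{\left(Z,T \right)} = -1$ ($u{\left(Z,T \right)} = \frac{1}{-1} = -1$)
$\sqrt{-41040 + u{\left(-214,168 \right)}} = \sqrt{-41040 - 1} = \sqrt{-41041} = i \sqrt{41041}$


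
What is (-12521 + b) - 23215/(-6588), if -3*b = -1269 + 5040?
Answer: -90746249/6588 ≈ -13774.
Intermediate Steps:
b = -1257 (b = -(-1269 + 5040)/3 = -⅓*3771 = -1257)
(-12521 + b) - 23215/(-6588) = (-12521 - 1257) - 23215/(-6588) = -13778 - 23215*(-1/6588) = -13778 + 23215/6588 = -90746249/6588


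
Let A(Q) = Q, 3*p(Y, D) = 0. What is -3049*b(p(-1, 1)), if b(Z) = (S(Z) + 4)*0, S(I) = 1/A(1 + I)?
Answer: 0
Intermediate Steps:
p(Y, D) = 0 (p(Y, D) = (⅓)*0 = 0)
S(I) = 1/(1 + I)
b(Z) = 0 (b(Z) = (1/(1 + Z) + 4)*0 = (4 + 1/(1 + Z))*0 = 0)
-3049*b(p(-1, 1)) = -3049*0 = 0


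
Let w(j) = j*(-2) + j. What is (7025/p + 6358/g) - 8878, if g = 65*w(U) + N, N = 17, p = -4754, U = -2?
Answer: -6175090507/698838 ≈ -8836.2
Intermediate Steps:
w(j) = -j (w(j) = -2*j + j = -j)
g = 147 (g = 65*(-1*(-2)) + 17 = 65*2 + 17 = 130 + 17 = 147)
(7025/p + 6358/g) - 8878 = (7025/(-4754) + 6358/147) - 8878 = (7025*(-1/4754) + 6358*(1/147)) - 8878 = (-7025/4754 + 6358/147) - 8878 = 29193257/698838 - 8878 = -6175090507/698838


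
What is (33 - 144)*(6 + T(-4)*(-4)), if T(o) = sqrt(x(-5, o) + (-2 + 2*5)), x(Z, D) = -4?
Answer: 222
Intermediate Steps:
T(o) = 2 (T(o) = sqrt(-4 + (-2 + 2*5)) = sqrt(-4 + (-2 + 10)) = sqrt(-4 + 8) = sqrt(4) = 2)
(33 - 144)*(6 + T(-4)*(-4)) = (33 - 144)*(6 + 2*(-4)) = -111*(6 - 8) = -111*(-2) = 222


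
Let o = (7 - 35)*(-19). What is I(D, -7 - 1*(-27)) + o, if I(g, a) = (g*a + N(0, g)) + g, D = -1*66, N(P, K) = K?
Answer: -920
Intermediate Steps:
D = -66
I(g, a) = 2*g + a*g (I(g, a) = (g*a + g) + g = (a*g + g) + g = (g + a*g) + g = 2*g + a*g)
o = 532 (o = -28*(-19) = 532)
I(D, -7 - 1*(-27)) + o = -66*(2 + (-7 - 1*(-27))) + 532 = -66*(2 + (-7 + 27)) + 532 = -66*(2 + 20) + 532 = -66*22 + 532 = -1452 + 532 = -920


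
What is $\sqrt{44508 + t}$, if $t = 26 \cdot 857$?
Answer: $\sqrt{66790} \approx 258.44$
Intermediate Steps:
$t = 22282$
$\sqrt{44508 + t} = \sqrt{44508 + 22282} = \sqrt{66790}$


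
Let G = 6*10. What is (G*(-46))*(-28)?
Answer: 77280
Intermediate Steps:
G = 60
(G*(-46))*(-28) = (60*(-46))*(-28) = -2760*(-28) = 77280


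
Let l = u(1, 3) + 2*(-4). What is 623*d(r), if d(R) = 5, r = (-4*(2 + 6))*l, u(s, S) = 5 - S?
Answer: 3115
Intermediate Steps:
l = -6 (l = (5 - 1*3) + 2*(-4) = (5 - 3) - 8 = 2 - 8 = -6)
r = 192 (r = -4*(2 + 6)*(-6) = -4*8*(-6) = -32*(-6) = 192)
623*d(r) = 623*5 = 3115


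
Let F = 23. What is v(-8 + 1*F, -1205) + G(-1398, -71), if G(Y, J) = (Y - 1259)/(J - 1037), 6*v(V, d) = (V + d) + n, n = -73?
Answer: -230577/1108 ≈ -208.10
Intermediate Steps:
v(V, d) = -73/6 + V/6 + d/6 (v(V, d) = ((V + d) - 73)/6 = (-73 + V + d)/6 = -73/6 + V/6 + d/6)
G(Y, J) = (-1259 + Y)/(-1037 + J)
v(-8 + 1*F, -1205) + G(-1398, -71) = (-73/6 + (-8 + 1*23)/6 + (⅙)*(-1205)) + (-1259 - 1398)/(-1037 - 71) = (-73/6 + (-8 + 23)/6 - 1205/6) - 2657/(-1108) = (-73/6 + (⅙)*15 - 1205/6) - 1/1108*(-2657) = (-73/6 + 5/2 - 1205/6) + 2657/1108 = -421/2 + 2657/1108 = -230577/1108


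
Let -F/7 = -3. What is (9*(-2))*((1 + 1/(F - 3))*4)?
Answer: -76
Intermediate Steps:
F = 21 (F = -7*(-3) = 21)
(9*(-2))*((1 + 1/(F - 3))*4) = (9*(-2))*((1 + 1/(21 - 3))*4) = -18*(1 + 1/18)*4 = -19*4 = -18*38/9 = -76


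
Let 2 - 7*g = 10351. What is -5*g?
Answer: 51745/7 ≈ 7392.1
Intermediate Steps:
g = -10349/7 (g = 2/7 - 1/7*10351 = 2/7 - 10351/7 = -10349/7 ≈ -1478.4)
-5*g = -5*(-10349/7) = 51745/7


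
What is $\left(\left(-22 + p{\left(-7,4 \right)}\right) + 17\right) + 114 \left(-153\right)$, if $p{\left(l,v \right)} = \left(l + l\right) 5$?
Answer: $-17517$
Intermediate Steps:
$p{\left(l,v \right)} = 10 l$ ($p{\left(l,v \right)} = 2 l 5 = 10 l$)
$\left(\left(-22 + p{\left(-7,4 \right)}\right) + 17\right) + 114 \left(-153\right) = \left(\left(-22 + 10 \left(-7\right)\right) + 17\right) + 114 \left(-153\right) = \left(\left(-22 - 70\right) + 17\right) - 17442 = \left(-92 + 17\right) - 17442 = -75 - 17442 = -17517$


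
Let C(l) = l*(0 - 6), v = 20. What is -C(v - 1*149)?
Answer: -774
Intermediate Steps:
C(l) = -6*l (C(l) = l*(-6) = -6*l)
-C(v - 1*149) = -(-6)*(20 - 1*149) = -(-6)*(20 - 149) = -(-6)*(-129) = -1*774 = -774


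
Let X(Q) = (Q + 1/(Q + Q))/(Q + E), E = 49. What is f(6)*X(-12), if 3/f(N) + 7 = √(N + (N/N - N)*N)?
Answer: 2023/21608 + 289*I*√6/10804 ≈ 0.093623 + 0.065522*I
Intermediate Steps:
X(Q) = (Q + 1/(2*Q))/(49 + Q) (X(Q) = (Q + 1/(Q + Q))/(Q + 49) = (Q + 1/(2*Q))/(49 + Q))
f(N) = 3/(-7 + √(N + N*(1 - N))) (f(N) = 3/(-7 + √(N + (N/N - N)*N)) = 3/(-7 + √(N + (1 - N)*N)) = 3/(-7 + √(N + N*(1 - N))))
f(6)*X(-12) = (3/(-7 + √(6*(2 - 1*6))))*((½ + (-12)²)/((-12)*(49 - 12))) = (3/(-7 + √(6*(2 - 6))))*(-1/12*(½ + 144)/37) = (3/(-7 + √(6*(-4))))*(-1/12*1/37*289/2) = (3/(-7 + √(-24)))*(-289/888) = (3/(-7 + 2*I*√6))*(-289/888) = -289/(296*(-7 + 2*I*√6))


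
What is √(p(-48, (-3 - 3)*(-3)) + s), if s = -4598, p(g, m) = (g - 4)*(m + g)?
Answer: 7*I*√62 ≈ 55.118*I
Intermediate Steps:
p(g, m) = (-4 + g)*(g + m)
√(p(-48, (-3 - 3)*(-3)) + s) = √(((-48)² - 4*(-48) - 4*(-3 - 3)*(-3) - 48*(-3 - 3)*(-3)) - 4598) = √((2304 + 192 - (-24)*(-3) - (-288)*(-3)) - 4598) = √((2304 + 192 - 4*18 - 48*18) - 4598) = √((2304 + 192 - 72 - 864) - 4598) = √(1560 - 4598) = √(-3038) = 7*I*√62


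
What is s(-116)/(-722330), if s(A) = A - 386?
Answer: 251/361165 ≈ 0.00069497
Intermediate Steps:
s(A) = -386 + A
s(-116)/(-722330) = (-386 - 116)/(-722330) = -502*(-1/722330) = 251/361165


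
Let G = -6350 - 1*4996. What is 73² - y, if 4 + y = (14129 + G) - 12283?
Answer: 14833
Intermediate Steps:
G = -11346 (G = -6350 - 4996 = -11346)
y = -9504 (y = -4 + ((14129 - 11346) - 12283) = -4 + (2783 - 12283) = -4 - 9500 = -9504)
73² - y = 73² - 1*(-9504) = 5329 + 9504 = 14833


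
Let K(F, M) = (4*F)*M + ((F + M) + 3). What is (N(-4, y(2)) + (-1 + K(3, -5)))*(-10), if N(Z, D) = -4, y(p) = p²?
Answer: 640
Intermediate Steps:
K(F, M) = 3 + F + M + 4*F*M (K(F, M) = 4*F*M + (3 + F + M) = 3 + F + M + 4*F*M)
(N(-4, y(2)) + (-1 + K(3, -5)))*(-10) = (-4 + (-1 + (3 + 3 - 5 + 4*3*(-5))))*(-10) = (-4 + (-1 + (3 + 3 - 5 - 60)))*(-10) = (-4 + (-1 - 59))*(-10) = (-4 - 60)*(-10) = -64*(-10) = 640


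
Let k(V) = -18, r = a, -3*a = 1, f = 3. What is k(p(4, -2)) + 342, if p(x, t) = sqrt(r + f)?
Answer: 324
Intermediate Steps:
a = -1/3 (a = -1/3*1 = -1/3 ≈ -0.33333)
r = -1/3 ≈ -0.33333
p(x, t) = 2*sqrt(6)/3 (p(x, t) = sqrt(-1/3 + 3) = sqrt(8/3) = 2*sqrt(6)/3)
k(p(4, -2)) + 342 = -18 + 342 = 324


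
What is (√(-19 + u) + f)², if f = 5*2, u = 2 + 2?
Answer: (10 + I*√15)² ≈ 85.0 + 77.46*I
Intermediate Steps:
u = 4
f = 10
(√(-19 + u) + f)² = (√(-19 + 4) + 10)² = (√(-15) + 10)² = (I*√15 + 10)² = (10 + I*√15)²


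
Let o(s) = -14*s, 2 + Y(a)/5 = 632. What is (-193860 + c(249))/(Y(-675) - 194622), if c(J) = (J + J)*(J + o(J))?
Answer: 300981/31912 ≈ 9.4316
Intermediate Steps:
Y(a) = 3150 (Y(a) = -10 + 5*632 = -10 + 3160 = 3150)
c(J) = -26*J² (c(J) = (J + J)*(J - 14*J) = (2*J)*(-13*J) = -26*J²)
(-193860 + c(249))/(Y(-675) - 194622) = (-193860 - 26*249²)/(3150 - 194622) = (-193860 - 26*62001)/(-191472) = (-193860 - 1612026)*(-1/191472) = -1805886*(-1/191472) = 300981/31912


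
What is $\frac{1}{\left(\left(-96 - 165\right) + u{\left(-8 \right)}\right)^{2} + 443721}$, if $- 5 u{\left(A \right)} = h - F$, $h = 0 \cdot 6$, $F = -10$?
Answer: $\frac{1}{512890} \approx 1.9497 \cdot 10^{-6}$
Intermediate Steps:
$h = 0$
$u{\left(A \right)} = -2$ ($u{\left(A \right)} = - \frac{0 - -10}{5} = - \frac{0 + 10}{5} = \left(- \frac{1}{5}\right) 10 = -2$)
$\frac{1}{\left(\left(-96 - 165\right) + u{\left(-8 \right)}\right)^{2} + 443721} = \frac{1}{\left(\left(-96 - 165\right) - 2\right)^{2} + 443721} = \frac{1}{\left(-261 - 2\right)^{2} + 443721} = \frac{1}{\left(-263\right)^{2} + 443721} = \frac{1}{69169 + 443721} = \frac{1}{512890}$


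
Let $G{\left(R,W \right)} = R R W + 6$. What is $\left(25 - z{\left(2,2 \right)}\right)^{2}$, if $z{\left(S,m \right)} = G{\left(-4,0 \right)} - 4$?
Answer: $529$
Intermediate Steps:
$G{\left(R,W \right)} = 6 + W R^{2}$ ($G{\left(R,W \right)} = R^{2} W + 6 = W R^{2} + 6 = 6 + W R^{2}$)
$z{\left(S,m \right)} = 2$ ($z{\left(S,m \right)} = \left(6 + 0 \left(-4\right)^{2}\right) - 4 = \left(6 + 0 \cdot 16\right) - 4 = \left(6 + 0\right) - 4 = 6 - 4 = 2$)
$\left(25 - z{\left(2,2 \right)}\right)^{2} = \left(25 - 2\right)^{2} = 23^{2} = 529$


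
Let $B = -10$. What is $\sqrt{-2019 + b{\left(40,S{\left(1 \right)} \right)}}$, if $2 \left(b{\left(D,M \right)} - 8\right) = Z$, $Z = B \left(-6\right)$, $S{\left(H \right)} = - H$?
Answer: $i \sqrt{1981} \approx 44.508 i$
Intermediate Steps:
$Z = 60$ ($Z = \left(-10\right) \left(-6\right) = 60$)
$b{\left(D,M \right)} = 38$ ($b{\left(D,M \right)} = 8 + \frac{1}{2} \cdot 60 = 8 + 30 = 38$)
$\sqrt{-2019 + b{\left(40,S{\left(1 \right)} \right)}} = \sqrt{-2019 + 38} = \sqrt{-1981} = i \sqrt{1981}$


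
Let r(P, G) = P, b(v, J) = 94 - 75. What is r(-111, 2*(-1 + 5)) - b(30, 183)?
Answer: -130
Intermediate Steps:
b(v, J) = 19
r(-111, 2*(-1 + 5)) - b(30, 183) = -111 - 1*19 = -111 - 19 = -130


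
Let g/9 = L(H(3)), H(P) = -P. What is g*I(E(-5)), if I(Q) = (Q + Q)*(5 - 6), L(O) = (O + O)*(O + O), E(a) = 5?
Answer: -3240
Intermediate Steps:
L(O) = 4*O**2 (L(O) = (2*O)*(2*O) = 4*O**2)
I(Q) = -2*Q (I(Q) = (2*Q)*(-1) = -2*Q)
g = 324 (g = 9*(4*(-1*3)**2) = 9*(4*(-3)**2) = 9*(4*9) = 9*36 = 324)
g*I(E(-5)) = 324*(-2*5) = 324*(-10) = -3240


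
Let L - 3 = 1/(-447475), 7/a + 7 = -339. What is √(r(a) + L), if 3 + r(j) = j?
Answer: I*√19400800667234/30965270 ≈ 0.14224*I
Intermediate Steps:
a = -7/346 (a = 7/(-7 - 339) = 7/(-346) = 7*(-1/346) = -7/346 ≈ -0.020231)
r(j) = -3 + j
L = 1342424/447475 (L = 3 + 1/(-447475) = 3 - 1/447475 = 1342424/447475 ≈ 3.0000)
√(r(a) + L) = √((-3 - 7/346) + 1342424/447475) = √(-1045/346 + 1342424/447475) = √(-3132671/154826350) = I*√19400800667234/30965270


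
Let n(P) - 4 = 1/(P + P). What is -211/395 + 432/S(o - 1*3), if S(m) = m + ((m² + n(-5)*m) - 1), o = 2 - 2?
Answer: -1720537/26465 ≈ -65.012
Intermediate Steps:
o = 0
n(P) = 4 + 1/(2*P) (n(P) = 4 + 1/(P + P) = 4 + 1/(2*P))
S(m) = -1 + m² + 49*m/10 (S(m) = m + ((m² + (4 + (½)/(-5))*m) - 1) = m + ((m² + (4 + (½)*(-⅕))*m) - 1) = m + ((m² + (4 - ⅒)*m) - 1) = m + ((m² + 39*m/10) - 1) = m + (-1 + m² + 39*m/10) = -1 + m² + 49*m/10)
-211/395 + 432/S(o - 1*3) = -211/395 + 432/(-1 + (0 - 1*3)² + 49*(0 - 1*3)/10) = -211*1/395 + 432/(-1 + (0 - 3)² + 49*(0 - 3)/10) = -211/395 + 432/(-1 + (-3)² + (49/10)*(-3)) = -211/395 + 432/(-1 + 9 - 147/10) = -211/395 + 432/(-67/10) = -211/395 + 432*(-10/67) = -211/395 - 4320/67 = -1720537/26465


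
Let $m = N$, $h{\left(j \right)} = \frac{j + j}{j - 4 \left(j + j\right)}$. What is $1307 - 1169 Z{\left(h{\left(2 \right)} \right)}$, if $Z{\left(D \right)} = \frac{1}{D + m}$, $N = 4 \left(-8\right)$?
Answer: $\frac{303565}{226} \approx 1343.2$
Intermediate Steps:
$N = -32$
$h{\left(j \right)} = - \frac{2}{7}$ ($h{\left(j \right)} = \frac{2 j}{j - 4 \cdot 2 j} = \frac{2 j}{j - 8 j} = \frac{2 j}{\left(-7\right) j} = 2 j \left(- \frac{1}{7 j}\right) = - \frac{2}{7}$)
$m = -32$
$Z{\left(D \right)} = \frac{1}{-32 + D}$ ($Z{\left(D \right)} = \frac{1}{D - 32} = \frac{1}{-32 + D}$)
$1307 - 1169 Z{\left(h{\left(2 \right)} \right)} = 1307 - \frac{1169}{-32 - \frac{2}{7}} = 1307 - \frac{1169}{- \frac{226}{7}} = 1307 - - \frac{8183}{226} = 1307 + \frac{8183}{226} = \frac{303565}{226}$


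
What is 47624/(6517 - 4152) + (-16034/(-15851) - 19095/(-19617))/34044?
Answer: 15277174068797059/758659752647940 ≈ 20.137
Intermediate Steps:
47624/(6517 - 4152) + (-16034/(-15851) - 19095/(-19617))/34044 = 47624/2365 + (-16034*(-1/15851) - 19095*(-1/19617))*(1/34044) = 47624*(1/2365) + (16034/15851 + 6365/6539)*(1/34044) = 47624/2365 + (205737941/103649689)*(1/34044) = 47624/2365 + 205737941/3528650012316 = 15277174068797059/758659752647940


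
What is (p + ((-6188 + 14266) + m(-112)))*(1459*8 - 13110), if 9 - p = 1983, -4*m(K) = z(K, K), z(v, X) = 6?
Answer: -8775395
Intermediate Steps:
m(K) = -3/2 (m(K) = -¼*6 = -3/2)
p = -1974 (p = 9 - 1*1983 = 9 - 1983 = -1974)
(p + ((-6188 + 14266) + m(-112)))*(1459*8 - 13110) = (-1974 + ((-6188 + 14266) - 3/2))*(1459*8 - 13110) = (-1974 + (8078 - 3/2))*(11672 - 13110) = (-1974 + 16153/2)*(-1438) = (12205/2)*(-1438) = -8775395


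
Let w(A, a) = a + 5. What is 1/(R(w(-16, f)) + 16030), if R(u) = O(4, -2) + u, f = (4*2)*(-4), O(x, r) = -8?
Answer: 1/15995 ≈ 6.2520e-5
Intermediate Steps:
f = -32 (f = 8*(-4) = -32)
w(A, a) = 5 + a
R(u) = -8 + u
1/(R(w(-16, f)) + 16030) = 1/((-8 + (5 - 32)) + 16030) = 1/((-8 - 27) + 16030) = 1/(-35 + 16030) = 1/15995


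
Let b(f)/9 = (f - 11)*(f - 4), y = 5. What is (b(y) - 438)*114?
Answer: -56088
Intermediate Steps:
b(f) = 9*(-11 + f)*(-4 + f) (b(f) = 9*((f - 11)*(f - 4)) = 9*((-11 + f)*(-4 + f)) = 9*(-11 + f)*(-4 + f))
(b(y) - 438)*114 = ((396 - 135*5 + 9*5**2) - 438)*114 = ((396 - 675 + 9*25) - 438)*114 = ((396 - 675 + 225) - 438)*114 = (-54 - 438)*114 = -492*114 = -56088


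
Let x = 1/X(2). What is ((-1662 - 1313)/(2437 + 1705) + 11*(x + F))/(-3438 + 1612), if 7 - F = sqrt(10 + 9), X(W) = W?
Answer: -84685/1890823 + sqrt(19)/166 ≈ -0.018529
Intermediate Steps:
x = 1/2 ≈ 0.50000
F = 7 - sqrt(19) (F = 7 - sqrt(10 + 9) = 7 - sqrt(19) ≈ 2.6411)
((-1662 - 1313)/(2437 + 1705) + 11*(x + F))/(-3438 + 1612) = ((-1662 - 1313)/(2437 + 1705) + 11*(1/2 + (7 - sqrt(19))))/(-3438 + 1612) = (-2975/4142 + 11*(15/2 - sqrt(19)))/(-1826) = (-2975*1/4142 + (165/2 - 11*sqrt(19)))*(-1/1826) = (-2975/4142 + (165/2 - 11*sqrt(19)))*(-1/1826) = (169370/2071 - 11*sqrt(19))*(-1/1826) = -84685/1890823 + sqrt(19)/166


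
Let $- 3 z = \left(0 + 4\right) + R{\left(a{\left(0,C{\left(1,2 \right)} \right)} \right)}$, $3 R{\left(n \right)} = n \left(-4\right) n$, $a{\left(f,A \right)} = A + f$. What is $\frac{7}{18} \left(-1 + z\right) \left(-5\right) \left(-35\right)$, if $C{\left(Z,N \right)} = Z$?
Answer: $- \frac{20825}{162} \approx -128.55$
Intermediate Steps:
$R{\left(n \right)} = - \frac{4 n^{2}}{3}$ ($R{\left(n \right)} = \frac{n \left(-4\right) n}{3} = \frac{- 4 n n}{3} = \frac{\left(-4\right) n^{2}}{3} = - \frac{4 n^{2}}{3}$)
$z = - \frac{8}{9}$ ($z = - \frac{\left(0 + 4\right) - \frac{4 \left(1 + 0\right)^{2}}{3}}{3} = - \frac{4 - \frac{4 \cdot 1^{2}}{3}}{3} = - \frac{4 - \frac{4}{3}}{3} = \left(- \frac{1}{3}\right) \frac{8}{3} = - \frac{8}{9} \approx -0.88889$)
$\frac{7}{18} \left(-1 + z\right) \left(-5\right) \left(-35\right) = \frac{7}{18} \left(-1 - \frac{8}{9}\right) \left(-5\right) \left(-35\right) = 7 \cdot \frac{1}{18} \left(\left(- \frac{17}{9}\right) \left(-5\right)\right) \left(-35\right) = \frac{7}{18} \cdot \frac{85}{9} \left(-35\right) = \frac{595}{162} \left(-35\right) = - \frac{20825}{162}$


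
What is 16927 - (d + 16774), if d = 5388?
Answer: -5235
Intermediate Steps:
16927 - (d + 16774) = 16927 - (5388 + 16774) = 16927 - 1*22162 = 16927 - 22162 = -5235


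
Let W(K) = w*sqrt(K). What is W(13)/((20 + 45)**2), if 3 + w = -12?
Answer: -3*sqrt(13)/845 ≈ -0.012801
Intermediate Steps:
w = -15 (w = -3 - 12 = -15)
W(K) = -15*sqrt(K)
W(13)/((20 + 45)**2) = (-15*sqrt(13))/((20 + 45)**2) = (-15*sqrt(13))/(65**2) = -15*sqrt(13)/4225 = -15*sqrt(13)*(1/4225) = -3*sqrt(13)/845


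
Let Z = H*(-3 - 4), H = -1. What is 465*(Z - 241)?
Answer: -108810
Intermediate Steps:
Z = 7 (Z = -(-3 - 4) = -1*(-7) = 7)
465*(Z - 241) = 465*(7 - 241) = 465*(-234) = -108810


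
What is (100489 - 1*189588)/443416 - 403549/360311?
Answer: -211043433173/159767662376 ≈ -1.3209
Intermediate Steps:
(100489 - 1*189588)/443416 - 403549/360311 = (100489 - 189588)*(1/443416) - 403549*1/360311 = -89099*1/443416 - 403549/360311 = -89099/443416 - 403549/360311 = -211043433173/159767662376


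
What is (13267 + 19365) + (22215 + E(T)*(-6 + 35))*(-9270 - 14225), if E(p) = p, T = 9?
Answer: -528040988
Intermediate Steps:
(13267 + 19365) + (22215 + E(T)*(-6 + 35))*(-9270 - 14225) = (13267 + 19365) + (22215 + 9*(-6 + 35))*(-9270 - 14225) = 32632 + (22215 + 9*29)*(-23495) = 32632 + (22215 + 261)*(-23495) = 32632 + 22476*(-23495) = 32632 - 528073620 = -528040988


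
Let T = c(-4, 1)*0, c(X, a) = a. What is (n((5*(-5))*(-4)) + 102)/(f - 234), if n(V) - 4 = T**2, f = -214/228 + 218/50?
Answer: -302100/657149 ≈ -0.45971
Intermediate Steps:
T = 0 (T = 1*0 = 0)
f = 9751/2850 (f = -214*1/228 + 218*(1/50) = -107/114 + 109/25 = 9751/2850 ≈ 3.4214)
n(V) = 4 (n(V) = 4 + 0**2 = 4 + 0 = 4)
(n((5*(-5))*(-4)) + 102)/(f - 234) = (4 + 102)/(9751/2850 - 234) = 106/(-657149/2850) = 106*(-2850/657149) = -302100/657149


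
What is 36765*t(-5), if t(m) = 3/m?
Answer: -22059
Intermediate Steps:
36765*t(-5) = 36765*(3/(-5)) = 36765*(3*(-⅕)) = 36765*(-⅗) = -22059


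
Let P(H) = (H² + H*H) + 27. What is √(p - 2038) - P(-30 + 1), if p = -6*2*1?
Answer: -1709 + 5*I*√82 ≈ -1709.0 + 45.277*I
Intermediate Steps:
P(H) = 27 + 2*H² (P(H) = (H² + H²) + 27 = 2*H² + 27 = 27 + 2*H²)
p = -12 (p = -12*1 = -12)
√(p - 2038) - P(-30 + 1) = √(-12 - 2038) - (27 + 2*(-30 + 1)²) = √(-2050) - (27 + 2*(-29)²) = 5*I*√82 - (27 + 2*841) = 5*I*√82 - (27 + 1682) = 5*I*√82 - 1*1709 = 5*I*√82 - 1709 = -1709 + 5*I*√82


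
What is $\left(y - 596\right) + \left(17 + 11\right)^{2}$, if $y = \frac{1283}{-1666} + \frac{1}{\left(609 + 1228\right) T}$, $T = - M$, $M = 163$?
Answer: $\frac{93400013009}{498852046} \approx 187.23$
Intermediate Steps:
$T = -163$ ($T = \left(-1\right) 163 = -163$)
$y = - \frac{384171639}{498852046}$ ($y = \frac{1283}{-1666} + \frac{1}{\left(609 + 1228\right) \left(-163\right)} = 1283 \left(- \frac{1}{1666}\right) + \frac{1}{1837} \left(- \frac{1}{163}\right) = - \frac{1283}{1666} + \frac{1}{1837} \left(- \frac{1}{163}\right) = - \frac{1283}{1666} - \frac{1}{299431} = - \frac{384171639}{498852046} \approx -0.77011$)
$\left(y - 596\right) + \left(17 + 11\right)^{2} = \left(- \frac{384171639}{498852046} - 596\right) + \left(17 + 11\right)^{2} = - \frac{297699991055}{498852046} + 28^{2} = - \frac{297699991055}{498852046} + 784 = \frac{93400013009}{498852046}$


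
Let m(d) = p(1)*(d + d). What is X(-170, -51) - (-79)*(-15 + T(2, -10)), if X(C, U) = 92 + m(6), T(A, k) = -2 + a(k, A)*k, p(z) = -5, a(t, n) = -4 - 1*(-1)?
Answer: 1059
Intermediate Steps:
a(t, n) = -3 (a(t, n) = -4 + 1 = -3)
m(d) = -10*d (m(d) = -5*(d + d) = -10*d)
T(A, k) = -2 - 3*k
X(C, U) = 32 (X(C, U) = 92 - 10*6 = 92 - 60 = 32)
X(-170, -51) - (-79)*(-15 + T(2, -10)) = 32 - (-79)*(-15 + (-2 - 3*(-10))) = 32 - (-79)*(-15 + (-2 + 30)) = 32 - (-79)*(-15 + 28) = 32 - (-79)*13 = 32 - 1*(-1027) = 32 + 1027 = 1059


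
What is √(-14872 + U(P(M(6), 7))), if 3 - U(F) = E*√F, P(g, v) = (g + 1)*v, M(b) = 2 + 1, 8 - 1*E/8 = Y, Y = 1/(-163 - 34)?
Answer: √(-577051021 - 4970704*√7)/197 ≈ 123.32*I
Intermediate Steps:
Y = -1/197 (Y = 1/(-197) = -1/197 ≈ -0.0050761)
E = 12616/197 (E = 64 - 8*(-1/197) = 64 + 8/197 = 12616/197 ≈ 64.041)
M(b) = 3
P(g, v) = v*(1 + g) (P(g, v) = (1 + g)*v = v*(1 + g))
U(F) = 3 - 12616*√F/197
√(-14872 + U(P(M(6), 7))) = √(-14872 + (3 - 12616*√7*√(1 + 3)/197)) = √(-14872 + (3 - 12616*2*√7/197)) = √(-14872 + (3 - 25232*√7/197)) = √(-14869 - 25232*√7/197)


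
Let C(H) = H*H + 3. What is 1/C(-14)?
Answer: 1/199 ≈ 0.0050251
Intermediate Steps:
C(H) = 3 + H² (C(H) = H² + 3 = 3 + H²)
1/C(-14) = 1/(3 + (-14)²) = 1/(3 + 196) = 1/199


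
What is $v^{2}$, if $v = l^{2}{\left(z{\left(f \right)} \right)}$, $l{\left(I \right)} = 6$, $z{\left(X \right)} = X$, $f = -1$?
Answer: $1296$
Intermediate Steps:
$v = 36$ ($v = 6^{2} = 36$)
$v^{2} = 36^{2} = 1296$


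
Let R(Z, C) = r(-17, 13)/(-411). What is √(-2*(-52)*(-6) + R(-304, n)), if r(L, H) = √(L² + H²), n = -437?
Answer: √(-105406704 - 411*√458)/411 ≈ 24.981*I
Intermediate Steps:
r(L, H) = √(H² + L²)
R(Z, C) = -√458/411 (R(Z, C) = √(13² + (-17)²)/(-411) = √(169 + 289)*(-1/411) = √458*(-1/411) = -√458/411)
√(-2*(-52)*(-6) + R(-304, n)) = √(-2*(-52)*(-6) - √458/411) = √(104*(-6) - √458/411) = √(-624 - √458/411)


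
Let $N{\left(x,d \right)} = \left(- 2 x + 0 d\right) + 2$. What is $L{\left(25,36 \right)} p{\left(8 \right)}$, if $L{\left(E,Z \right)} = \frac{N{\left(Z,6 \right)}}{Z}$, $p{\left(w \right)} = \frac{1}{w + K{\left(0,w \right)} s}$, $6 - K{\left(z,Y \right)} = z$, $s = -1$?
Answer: $- \frac{35}{36} \approx -0.97222$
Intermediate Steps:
$K{\left(z,Y \right)} = 6 - z$
$N{\left(x,d \right)} = 2 - 2 x$ ($N{\left(x,d \right)} = \left(- 2 x + 0\right) + 2 = - 2 x + 2 = 2 - 2 x$)
$p{\left(w \right)} = \frac{1}{-6 + w}$ ($p{\left(w \right)} = \frac{1}{w + \left(6 - 0\right) \left(-1\right)} = \frac{1}{w + \left(6 + 0\right) \left(-1\right)} = \frac{1}{w + 6 \left(-1\right)} = \frac{1}{w - 6} = \frac{1}{-6 + w}$)
$L{\left(E,Z \right)} = \frac{2 - 2 Z}{Z}$
$L{\left(25,36 \right)} p{\left(8 \right)} = \frac{-2 + \frac{2}{36}}{-6 + 8} = \frac{-2 + 2 \cdot \frac{1}{36}}{2} = \left(-2 + \frac{1}{18}\right) \frac{1}{2} = \left(- \frac{35}{18}\right) \frac{1}{2} = - \frac{35}{36}$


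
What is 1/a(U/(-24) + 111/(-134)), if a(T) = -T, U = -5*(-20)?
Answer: 201/1004 ≈ 0.20020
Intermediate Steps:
U = 100
1/a(U/(-24) + 111/(-134)) = 1/(-(100/(-24) + 111/(-134))) = 1/(-(100*(-1/24) + 111*(-1/134))) = 1/(-(-25/6 - 111/134)) = 1/(-1*(-1004/201)) = 1/(1004/201) = 201/1004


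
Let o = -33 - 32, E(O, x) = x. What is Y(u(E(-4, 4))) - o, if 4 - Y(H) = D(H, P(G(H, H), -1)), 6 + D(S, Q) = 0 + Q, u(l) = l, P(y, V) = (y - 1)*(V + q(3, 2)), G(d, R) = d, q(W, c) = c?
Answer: 72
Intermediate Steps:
P(y, V) = (-1 + y)*(2 + V) (P(y, V) = (y - 1)*(V + 2) = (-1 + y)*(2 + V))
D(S, Q) = -6 + Q (D(S, Q) = -6 + (0 + Q) = -6 + Q)
Y(H) = 11 - H (Y(H) = 4 - (-6 + (-2 - 1*(-1) + 2*H - H)) = 4 - (-6 + (-2 + 1 + 2*H - H)) = 4 - (-6 + (-1 + H)) = 4 - (-7 + H) = 4 + (7 - H) = 11 - H)
o = -65
Y(u(E(-4, 4))) - o = (11 - 1*4) - 1*(-65) = (11 - 4) + 65 = 7 + 65 = 72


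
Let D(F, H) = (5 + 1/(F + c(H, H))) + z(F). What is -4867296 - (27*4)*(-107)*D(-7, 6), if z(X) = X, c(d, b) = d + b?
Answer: -24440484/5 ≈ -4.8881e+6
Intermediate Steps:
c(d, b) = b + d
D(F, H) = 5 + F + 1/(F + 2*H) (D(F, H) = (5 + 1/(F + (H + H))) + F = (5 + 1/(F + 2*H)) + F = 5 + F + 1/(F + 2*H))
-4867296 - (27*4)*(-107)*D(-7, 6) = -4867296 - (27*4)*(-107)*(1 + (-7)**2 + 5*(-7) + 10*6 + 2*(-7)*6)/(-7 + 2*6) = -4867296 - 108*(-107)*(1 + 49 - 35 + 60 - 84)/(-7 + 12) = -4867296 - (-11556)*-9/5 = -4867296 - (-11556)*(1/5)*(-9) = -4867296 - (-11556)*(-9)/5 = -4867296 - 1*104004/5 = -4867296 - 104004/5 = -24440484/5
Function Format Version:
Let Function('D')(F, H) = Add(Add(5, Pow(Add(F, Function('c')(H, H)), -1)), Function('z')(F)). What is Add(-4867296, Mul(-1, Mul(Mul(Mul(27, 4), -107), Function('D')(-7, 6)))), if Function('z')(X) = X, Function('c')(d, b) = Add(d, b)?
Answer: Rational(-24440484, 5) ≈ -4.8881e+6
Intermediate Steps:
Function('c')(d, b) = Add(b, d)
Function('D')(F, H) = Add(5, F, Pow(Add(F, Mul(2, H)), -1)) (Function('D')(F, H) = Add(Add(5, Pow(Add(F, Add(H, H)), -1)), F) = Add(Add(5, Pow(Add(F, Mul(2, H)), -1)), F) = Add(5, F, Pow(Add(F, Mul(2, H)), -1)))
Add(-4867296, Mul(-1, Mul(Mul(Mul(27, 4), -107), Function('D')(-7, 6)))) = Add(-4867296, Mul(-1, Mul(Mul(Mul(27, 4), -107), Mul(Pow(Add(-7, Mul(2, 6)), -1), Add(1, Pow(-7, 2), Mul(5, -7), Mul(10, 6), Mul(2, -7, 6)))))) = Add(-4867296, Mul(-1, Mul(Mul(108, -107), Mul(Pow(Add(-7, 12), -1), Add(1, 49, -35, 60, -84))))) = Add(-4867296, Mul(-1, Mul(-11556, Mul(Pow(5, -1), -9)))) = Add(-4867296, Mul(-1, Mul(-11556, Mul(Rational(1, 5), -9)))) = Add(-4867296, Mul(-1, Mul(-11556, Rational(-9, 5)))) = Add(-4867296, Mul(-1, Rational(104004, 5))) = Add(-4867296, Rational(-104004, 5)) = Rational(-24440484, 5)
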